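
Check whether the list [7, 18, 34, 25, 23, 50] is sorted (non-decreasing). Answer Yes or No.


Check consecutive pairs:
  7 <= 18? True
  18 <= 34? True
  34 <= 25? False
  25 <= 23? False
  23 <= 50? True
2 consecutive pair(s) are out of order, so the list is not sorted.
Final answer: No


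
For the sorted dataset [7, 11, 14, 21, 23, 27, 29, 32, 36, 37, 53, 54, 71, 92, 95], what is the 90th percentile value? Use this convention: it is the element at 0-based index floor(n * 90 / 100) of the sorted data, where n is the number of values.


The dataset has n = 15 elements.
Index = floor(15 * 90 / 100) = floor(1350 / 100) = floor(13.5) = 13
Counting from index 0 in the sorted data, the element at index 13 is 92.
Final answer: 92


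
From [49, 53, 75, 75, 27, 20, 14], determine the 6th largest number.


Sort descending: [75, 75, 53, 49, 27, 20, 14]
The 6th element (1-indexed) is at index 5.
Value = 20
Final answer: 20


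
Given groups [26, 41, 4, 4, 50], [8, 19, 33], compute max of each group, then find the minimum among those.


Find max of each group:
  Group 1: [26, 41, 4, 4, 50] -> max = 50
  Group 2: [8, 19, 33] -> max = 33
Maxes: [50, 33]
Minimum of maxes = 33
Final answer: 33


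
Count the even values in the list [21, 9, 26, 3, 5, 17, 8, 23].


Check each element:
  21 is odd
  9 is odd
  26 is even
  3 is odd
  5 is odd
  17 is odd
  8 is even
  23 is odd
Evens: [26, 8]
Count of evens = 2
Final answer: 2


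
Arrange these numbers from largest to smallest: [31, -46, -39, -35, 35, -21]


Original list: [31, -46, -39, -35, 35, -21]
Repeatedly take the largest remaining element:
  Remaining [31, -46, -39, -35, 35, -21] -> largest is 35
  Remaining [31, -46, -39, -35, -21] -> largest is 31
  Remaining [-46, -39, -35, -21] -> largest is -21
  Remaining [-46, -39, -35] -> largest is -35
  Remaining [-46, -39] -> largest is -39
  Remaining [-46] -> largest is -46
Collecting the picks in order gives the descending list.
Final answer: [35, 31, -21, -35, -39, -46]


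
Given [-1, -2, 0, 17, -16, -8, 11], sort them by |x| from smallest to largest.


Compute absolute values:
  |-1| = 1
  |-2| = 2
  |0| = 0
  |17| = 17
  |-16| = 16
  |-8| = 8
  |11| = 11
Absolute values in increasing order: 0 < 1 < 2 < 8 < 11 < 16 < 17
Listing the original numbers in that order gives the answer.
Final answer: [0, -1, -2, -8, 11, -16, 17]


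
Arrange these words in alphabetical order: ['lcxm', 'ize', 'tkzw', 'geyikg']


Compare strings character by character (the first differing letter decides):
  'geyikg' < 'ize' since 'g' < 'i' at position 1
  'ize' < 'lcxm' since 'i' < 'l' at position 1
  'lcxm' < 'tkzw' since 'l' < 't' at position 1
Chaining these comparisons gives the alphabetical order.
Final answer: ['geyikg', 'ize', 'lcxm', 'tkzw']


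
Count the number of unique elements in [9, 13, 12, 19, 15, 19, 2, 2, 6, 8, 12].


List all unique values:
Distinct values: [2, 6, 8, 9, 12, 13, 15, 19]
Count = 8
Final answer: 8


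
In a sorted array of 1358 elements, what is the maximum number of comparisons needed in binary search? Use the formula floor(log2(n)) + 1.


Binary search halves the search space each step.
Maximum comparisons = floor(log2(1358)) + 1
log2(1358) = 10.4073
floor(log2(1358)) = 10, so 10 + 1 = 11
Final answer: 11


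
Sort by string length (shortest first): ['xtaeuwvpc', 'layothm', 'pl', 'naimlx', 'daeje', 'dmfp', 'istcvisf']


Compute lengths:
  'xtaeuwvpc' has length 9
  'layothm' has length 7
  'pl' has length 2
  'naimlx' has length 6
  'daeje' has length 5
  'dmfp' has length 4
  'istcvisf' has length 8
Lengths in increasing order: 2 < 4 < 5 < 6 < 7 < 8 < 9
Listing the words in that order gives the answer.
Final answer: ['pl', 'dmfp', 'daeje', 'naimlx', 'layothm', 'istcvisf', 'xtaeuwvpc']


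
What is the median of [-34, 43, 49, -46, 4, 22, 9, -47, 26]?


First, sort the list: [-47, -46, -34, 4, 9, 22, 26, 43, 49]
The list has 9 elements (odd count).
The middle index is 4 (0-based), and the element there is 9.
Final answer: 9


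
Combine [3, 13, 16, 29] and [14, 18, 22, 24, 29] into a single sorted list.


List A: [3, 13, 16, 29]
List B: [14, 18, 22, 24, 29]
Repeatedly compare the front elements and take the smaller:
  3 vs 14 -> take 3
  13 vs 14 -> take 13
  16 vs 14 -> take 14
  16 vs 18 -> take 16
  29 vs 18 -> take 18
  29 vs 22 -> take 22
  29 vs 24 -> take 24
  29 vs 29 -> take 29
  A is exhausted; append the rest of B: [29]
Final answer: [3, 13, 14, 16, 18, 22, 24, 29, 29]


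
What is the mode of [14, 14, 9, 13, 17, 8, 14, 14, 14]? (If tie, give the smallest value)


Count the frequency of each value:
  8 appears 1 time(s)
  9 appears 1 time(s)
  13 appears 1 time(s)
  14 appears 5 time(s)
  17 appears 1 time(s)
Maximum frequency is 5.
Only 14 reaches that frequency, so it is the mode.
Final answer: 14


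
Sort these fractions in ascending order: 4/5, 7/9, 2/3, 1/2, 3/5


Convert to decimal for comparison:
  4/5 = 0.8
  7/9 = 0.7778
  2/3 = 0.6667
  1/2 = 0.5
  3/5 = 0.6
Decimals in increasing order: 0.5 < 0.6 < 0.6667 < 0.7778 < 0.8
Writing each back as its fraction gives the sorted order.
Final answer: 1/2, 3/5, 2/3, 7/9, 4/5


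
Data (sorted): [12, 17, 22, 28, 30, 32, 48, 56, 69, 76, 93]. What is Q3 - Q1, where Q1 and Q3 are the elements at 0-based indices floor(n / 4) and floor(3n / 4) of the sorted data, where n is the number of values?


The data has n = 11 elements.
Q1 index = floor(11 / 4) = floor(2.75) = 2; Q3 index = floor(3 * 11 / 4) = floor(8.25) = 8
Q1 = element at index 2 = 22
Q3 = element at index 8 = 69
IQR = 69 - 22 = 47
Final answer: 47


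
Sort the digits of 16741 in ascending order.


The number 16741 has digits: 1, 6, 7, 4, 1
Sorted: 1, 1, 4, 6, 7
Joining the sorted digits gives the result.
Final answer: 11467


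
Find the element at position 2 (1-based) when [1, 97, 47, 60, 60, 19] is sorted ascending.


Sort ascending: [1, 19, 47, 60, 60, 97]
The 2nd element (1-indexed) is at index 1.
Value = 19
Final answer: 19


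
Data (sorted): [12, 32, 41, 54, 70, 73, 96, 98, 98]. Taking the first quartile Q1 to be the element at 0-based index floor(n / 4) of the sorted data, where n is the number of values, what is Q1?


The list has n = 9 elements.
Q1 index = floor(9 / 4) = floor(2.25) = 2
Counting from index 0 in the sorted data, the element at index 2 is 41.
Final answer: 41


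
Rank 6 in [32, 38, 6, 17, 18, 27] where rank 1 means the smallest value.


Sort ascending: [6, 17, 18, 27, 32, 38]
Find 6 in the sorted list.
6 is at position 1 (1-indexed).
Final answer: 1


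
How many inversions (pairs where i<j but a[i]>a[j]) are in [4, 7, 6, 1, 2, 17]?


For each element, count the later elements that are smaller than it:
  4 (index 0): smaller elements after it = [1, 2] -> 2
  7 (index 1): smaller elements after it = [6, 1, 2] -> 3
  6 (index 2): smaller elements after it = [1, 2] -> 2
  1 (index 3): smaller elements after it = [] -> 0
  2 (index 4): smaller elements after it = [] -> 0
Total inversions = 2 + 3 + 2 + 0 + 0 = 7
Final answer: 7


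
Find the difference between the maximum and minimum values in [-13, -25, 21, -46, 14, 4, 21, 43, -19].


Maximum value: 43
Minimum value: -46
Range = 43 - (-46) = 89
Final answer: 89


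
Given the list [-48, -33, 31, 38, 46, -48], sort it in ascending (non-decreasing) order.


Original list: [-48, -33, 31, 38, 46, -48]
Repeatedly take the smallest remaining element:
  Remaining [-48, -33, 31, 38, 46, -48] -> smallest is -48
  Remaining [-33, 31, 38, 46, -48] -> smallest is -48
  Remaining [-33, 31, 38, 46] -> smallest is -33
  Remaining [31, 38, 46] -> smallest is 31
  Remaining [38, 46] -> smallest is 38
  Remaining [46] -> smallest is 46
Collecting the picks in order gives the sorted list.
Final answer: [-48, -48, -33, 31, 38, 46]


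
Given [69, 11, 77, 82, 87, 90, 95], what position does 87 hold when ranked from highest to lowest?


Sort descending: [95, 90, 87, 82, 77, 69, 11]
Find 87 in the sorted list.
87 is at position 3.
Final answer: 3


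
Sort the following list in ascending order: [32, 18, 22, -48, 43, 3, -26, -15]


Original list: [32, 18, 22, -48, 43, 3, -26, -15]
Repeatedly take the smallest remaining element:
  Remaining [32, 18, 22, -48, 43, 3, -26, -15] -> smallest is -48
  Remaining [32, 18, 22, 43, 3, -26, -15] -> smallest is -26
  Remaining [32, 18, 22, 43, 3, -15] -> smallest is -15
  Remaining [32, 18, 22, 43, 3] -> smallest is 3
  Remaining [32, 18, 22, 43] -> smallest is 18
  Remaining [32, 22, 43] -> smallest is 22
  Remaining [32, 43] -> smallest is 32
  Remaining [43] -> smallest is 43
Collecting the picks in order gives the sorted list.
Final answer: [-48, -26, -15, 3, 18, 22, 32, 43]


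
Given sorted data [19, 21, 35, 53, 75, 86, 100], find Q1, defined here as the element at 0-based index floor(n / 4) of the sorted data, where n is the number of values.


The list has n = 7 elements.
Q1 index = floor(7 / 4) = floor(1.75) = 1
Counting from index 0 in the sorted data, the element at index 1 is 21.
Final answer: 21


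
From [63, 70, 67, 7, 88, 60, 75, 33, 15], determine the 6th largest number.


Sort descending: [88, 75, 70, 67, 63, 60, 33, 15, 7]
The 6th element (1-indexed) is at index 5.
Value = 60
Final answer: 60


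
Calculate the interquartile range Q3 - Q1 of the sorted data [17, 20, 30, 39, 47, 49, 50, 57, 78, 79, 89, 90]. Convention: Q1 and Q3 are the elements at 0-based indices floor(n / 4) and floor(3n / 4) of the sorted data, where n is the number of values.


The data has n = 12 elements.
Q1 index = floor(12 / 4) = floor(3) = 3; Q3 index = floor(3 * 12 / 4) = floor(9) = 9
Q1 = element at index 3 = 39
Q3 = element at index 9 = 79
IQR = 79 - 39 = 40
Final answer: 40


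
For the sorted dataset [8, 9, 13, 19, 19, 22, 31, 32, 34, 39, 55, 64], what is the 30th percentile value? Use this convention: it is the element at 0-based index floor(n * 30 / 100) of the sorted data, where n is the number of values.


The dataset has n = 12 elements.
Index = floor(12 * 30 / 100) = floor(360 / 100) = floor(3.6) = 3
Counting from index 0 in the sorted data, the element at index 3 is 19.
Final answer: 19


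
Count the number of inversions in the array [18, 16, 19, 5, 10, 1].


For each element, count the later elements that are smaller than it:
  18 (index 0): smaller elements after it = [16, 5, 10, 1] -> 4
  16 (index 1): smaller elements after it = [5, 10, 1] -> 3
  19 (index 2): smaller elements after it = [5, 10, 1] -> 3
  5 (index 3): smaller elements after it = [1] -> 1
  10 (index 4): smaller elements after it = [1] -> 1
Total inversions = 4 + 3 + 3 + 1 + 1 = 12
Final answer: 12


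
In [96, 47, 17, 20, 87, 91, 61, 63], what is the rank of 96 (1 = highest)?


Sort descending: [96, 91, 87, 63, 61, 47, 20, 17]
Find 96 in the sorted list.
96 is at position 1.
Final answer: 1


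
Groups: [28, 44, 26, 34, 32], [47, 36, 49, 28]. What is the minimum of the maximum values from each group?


Find max of each group:
  Group 1: [28, 44, 26, 34, 32] -> max = 44
  Group 2: [47, 36, 49, 28] -> max = 49
Maxes: [44, 49]
Minimum of maxes = 44
Final answer: 44


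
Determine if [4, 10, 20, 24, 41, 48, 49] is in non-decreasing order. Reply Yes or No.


Check consecutive pairs:
  4 <= 10? True
  10 <= 20? True
  20 <= 24? True
  24 <= 41? True
  41 <= 48? True
  48 <= 49? True
Every consecutive pair is in order, so the list is non-decreasing.
Final answer: Yes


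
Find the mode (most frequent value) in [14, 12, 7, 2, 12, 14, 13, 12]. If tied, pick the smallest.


Count the frequency of each value:
  2 appears 1 time(s)
  7 appears 1 time(s)
  12 appears 3 time(s)
  13 appears 1 time(s)
  14 appears 2 time(s)
Maximum frequency is 3.
Only 12 reaches that frequency, so it is the mode.
Final answer: 12


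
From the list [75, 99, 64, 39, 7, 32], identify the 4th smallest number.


Sort ascending: [7, 32, 39, 64, 75, 99]
The 4th element (1-indexed) is at index 3.
Value = 64
Final answer: 64


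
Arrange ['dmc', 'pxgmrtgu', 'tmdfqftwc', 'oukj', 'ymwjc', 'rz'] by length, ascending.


Compute lengths:
  'dmc' has length 3
  'pxgmrtgu' has length 8
  'tmdfqftwc' has length 9
  'oukj' has length 4
  'ymwjc' has length 5
  'rz' has length 2
Lengths in increasing order: 2 < 3 < 4 < 5 < 8 < 9
Listing the words in that order gives the answer.
Final answer: ['rz', 'dmc', 'oukj', 'ymwjc', 'pxgmrtgu', 'tmdfqftwc']


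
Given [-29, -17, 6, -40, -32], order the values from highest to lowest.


Original list: [-29, -17, 6, -40, -32]
Repeatedly take the largest remaining element:
  Remaining [-29, -17, 6, -40, -32] -> largest is 6
  Remaining [-29, -17, -40, -32] -> largest is -17
  Remaining [-29, -40, -32] -> largest is -29
  Remaining [-40, -32] -> largest is -32
  Remaining [-40] -> largest is -40
Collecting the picks in order gives the descending list.
Final answer: [6, -17, -29, -32, -40]


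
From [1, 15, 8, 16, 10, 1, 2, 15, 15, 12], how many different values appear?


List all unique values:
Distinct values: [1, 2, 8, 10, 12, 15, 16]
Count = 7
Final answer: 7


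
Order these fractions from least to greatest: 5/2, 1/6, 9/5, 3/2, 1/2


Convert to decimal for comparison:
  5/2 = 2.5
  1/6 = 0.1667
  9/5 = 1.8
  3/2 = 1.5
  1/2 = 0.5
Decimals in increasing order: 0.1667 < 0.5 < 1.5 < 1.8 < 2.5
Writing each back as its fraction gives the sorted order.
Final answer: 1/6, 1/2, 3/2, 9/5, 5/2


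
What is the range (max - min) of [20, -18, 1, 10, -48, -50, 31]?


Maximum value: 31
Minimum value: -50
Range = 31 - (-50) = 81
Final answer: 81


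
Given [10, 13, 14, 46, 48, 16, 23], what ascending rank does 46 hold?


Sort ascending: [10, 13, 14, 16, 23, 46, 48]
Find 46 in the sorted list.
46 is at position 6 (1-indexed).
Final answer: 6


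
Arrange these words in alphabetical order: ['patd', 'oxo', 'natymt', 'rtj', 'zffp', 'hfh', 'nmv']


Compare strings character by character (the first differing letter decides):
  'hfh' < 'natymt' since 'h' < 'n' at position 1
  'natymt' < 'nmv' since 'a' < 'm' at position 2
  'nmv' < 'oxo' since 'n' < 'o' at position 1
  'oxo' < 'patd' since 'o' < 'p' at position 1
  'patd' < 'rtj' since 'p' < 'r' at position 1
  'rtj' < 'zffp' since 'r' < 'z' at position 1
Chaining these comparisons gives the alphabetical order.
Final answer: ['hfh', 'natymt', 'nmv', 'oxo', 'patd', 'rtj', 'zffp']


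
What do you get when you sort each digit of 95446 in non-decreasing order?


The number 95446 has digits: 9, 5, 4, 4, 6
Sorted: 4, 4, 5, 6, 9
Joining the sorted digits gives the result.
Final answer: 44569


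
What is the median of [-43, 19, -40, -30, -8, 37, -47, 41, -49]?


First, sort the list: [-49, -47, -43, -40, -30, -8, 19, 37, 41]
The list has 9 elements (odd count).
The middle index is 4 (0-based), and the element there is -30.
Final answer: -30


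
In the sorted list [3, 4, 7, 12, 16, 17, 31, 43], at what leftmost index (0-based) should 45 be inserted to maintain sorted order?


List is sorted: [3, 4, 7, 12, 16, 17, 31, 43]
We need the leftmost position where 45 can be inserted, i.e. the first index whose element is >= 45 (or the end of the list if none is).
Binary search with low=0, high=8 (0-based indices):
  low=0, high=8, mid=4: a[4]=16 < 45, so low = 5
  low=5, high=8, mid=6: a[6]=31 < 45, so low = 7
  low=7, high=8, mid=7: a[7]=43 < 45, so low = 8
Now low = high = 8, so the insertion index is 8.
Final answer: 8


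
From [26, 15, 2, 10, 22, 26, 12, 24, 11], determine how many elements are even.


Check each element:
  26 is even
  15 is odd
  2 is even
  10 is even
  22 is even
  26 is even
  12 is even
  24 is even
  11 is odd
Evens: [26, 2, 10, 22, 26, 12, 24]
Count of evens = 7
Final answer: 7


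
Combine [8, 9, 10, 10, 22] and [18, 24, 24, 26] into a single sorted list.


List A: [8, 9, 10, 10, 22]
List B: [18, 24, 24, 26]
Repeatedly compare the front elements and take the smaller:
  8 vs 18 -> take 8
  9 vs 18 -> take 9
  10 vs 18 -> take 10
  10 vs 18 -> take 10
  22 vs 18 -> take 18
  22 vs 24 -> take 22
  A is exhausted; append the rest of B: [24, 24, 26]
Final answer: [8, 9, 10, 10, 18, 22, 24, 24, 26]


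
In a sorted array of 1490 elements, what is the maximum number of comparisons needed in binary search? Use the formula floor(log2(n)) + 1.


Binary search halves the search space each step.
Maximum comparisons = floor(log2(1490)) + 1
log2(1490) = 10.5411
floor(log2(1490)) = 10, so 10 + 1 = 11
Final answer: 11


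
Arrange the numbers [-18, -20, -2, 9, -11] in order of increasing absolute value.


Compute absolute values:
  |-18| = 18
  |-20| = 20
  |-2| = 2
  |9| = 9
  |-11| = 11
Absolute values in increasing order: 2 < 9 < 11 < 18 < 20
Listing the original numbers in that order gives the answer.
Final answer: [-2, 9, -11, -18, -20]


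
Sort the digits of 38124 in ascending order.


The number 38124 has digits: 3, 8, 1, 2, 4
Sorted: 1, 2, 3, 4, 8
Joining the sorted digits gives the result.
Final answer: 12348


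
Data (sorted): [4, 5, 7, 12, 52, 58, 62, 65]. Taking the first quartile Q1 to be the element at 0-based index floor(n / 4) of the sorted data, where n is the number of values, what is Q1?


The list has n = 8 elements.
Q1 index = floor(8 / 4) = floor(2) = 2
Counting from index 0 in the sorted data, the element at index 2 is 7.
Final answer: 7


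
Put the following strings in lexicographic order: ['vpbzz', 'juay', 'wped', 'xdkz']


Compare strings character by character (the first differing letter decides):
  'juay' < 'vpbzz' since 'j' < 'v' at position 1
  'vpbzz' < 'wped' since 'v' < 'w' at position 1
  'wped' < 'xdkz' since 'w' < 'x' at position 1
Chaining these comparisons gives the alphabetical order.
Final answer: ['juay', 'vpbzz', 'wped', 'xdkz']


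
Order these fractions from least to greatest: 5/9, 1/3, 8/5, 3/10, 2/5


Convert to decimal for comparison:
  5/9 = 0.5556
  1/3 = 0.3333
  8/5 = 1.6
  3/10 = 0.3
  2/5 = 0.4
Decimals in increasing order: 0.3 < 0.3333 < 0.4 < 0.5556 < 1.6
Writing each back as its fraction gives the sorted order.
Final answer: 3/10, 1/3, 2/5, 5/9, 8/5


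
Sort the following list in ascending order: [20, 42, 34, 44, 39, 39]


Original list: [20, 42, 34, 44, 39, 39]
Repeatedly take the smallest remaining element:
  Remaining [20, 42, 34, 44, 39, 39] -> smallest is 20
  Remaining [42, 34, 44, 39, 39] -> smallest is 34
  Remaining [42, 44, 39, 39] -> smallest is 39
  Remaining [42, 44, 39] -> smallest is 39
  Remaining [42, 44] -> smallest is 42
  Remaining [44] -> smallest is 44
Collecting the picks in order gives the sorted list.
Final answer: [20, 34, 39, 39, 42, 44]


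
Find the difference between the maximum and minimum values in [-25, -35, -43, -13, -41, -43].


Maximum value: -13
Minimum value: -43
Range = -13 - (-43) = 30
Final answer: 30


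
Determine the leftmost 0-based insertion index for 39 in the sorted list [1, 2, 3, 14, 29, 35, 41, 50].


List is sorted: [1, 2, 3, 14, 29, 35, 41, 50]
We need the leftmost position where 39 can be inserted, i.e. the first index whose element is >= 39 (or the end of the list if none is).
Binary search with low=0, high=8 (0-based indices):
  low=0, high=8, mid=4: a[4]=29 < 39, so low = 5
  low=5, high=8, mid=6: a[6]=41 >= 39, so high = 6
  low=5, high=6, mid=5: a[5]=35 < 39, so low = 6
Now low = high = 6, so the insertion index is 6.
Final answer: 6


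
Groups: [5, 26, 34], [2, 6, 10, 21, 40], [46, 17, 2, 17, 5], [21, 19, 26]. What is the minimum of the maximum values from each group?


Find max of each group:
  Group 1: [5, 26, 34] -> max = 34
  Group 2: [2, 6, 10, 21, 40] -> max = 40
  Group 3: [46, 17, 2, 17, 5] -> max = 46
  Group 4: [21, 19, 26] -> max = 26
Maxes: [34, 40, 46, 26]
Minimum of maxes = 26
Final answer: 26


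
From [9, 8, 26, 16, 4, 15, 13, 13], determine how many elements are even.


Check each element:
  9 is odd
  8 is even
  26 is even
  16 is even
  4 is even
  15 is odd
  13 is odd
  13 is odd
Evens: [8, 26, 16, 4]
Count of evens = 4
Final answer: 4


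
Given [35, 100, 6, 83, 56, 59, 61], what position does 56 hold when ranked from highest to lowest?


Sort descending: [100, 83, 61, 59, 56, 35, 6]
Find 56 in the sorted list.
56 is at position 5.
Final answer: 5


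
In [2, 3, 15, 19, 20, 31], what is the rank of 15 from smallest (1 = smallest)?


Sort ascending: [2, 3, 15, 19, 20, 31]
Find 15 in the sorted list.
15 is at position 3 (1-indexed).
Final answer: 3


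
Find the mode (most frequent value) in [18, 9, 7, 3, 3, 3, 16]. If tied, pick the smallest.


Count the frequency of each value:
  3 appears 3 time(s)
  7 appears 1 time(s)
  9 appears 1 time(s)
  16 appears 1 time(s)
  18 appears 1 time(s)
Maximum frequency is 3.
Only 3 reaches that frequency, so it is the mode.
Final answer: 3


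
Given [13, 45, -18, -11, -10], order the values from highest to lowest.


Original list: [13, 45, -18, -11, -10]
Repeatedly take the largest remaining element:
  Remaining [13, 45, -18, -11, -10] -> largest is 45
  Remaining [13, -18, -11, -10] -> largest is 13
  Remaining [-18, -11, -10] -> largest is -10
  Remaining [-18, -11] -> largest is -11
  Remaining [-18] -> largest is -18
Collecting the picks in order gives the descending list.
Final answer: [45, 13, -10, -11, -18]


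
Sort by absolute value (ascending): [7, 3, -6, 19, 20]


Compute absolute values:
  |7| = 7
  |3| = 3
  |-6| = 6
  |19| = 19
  |20| = 20
Absolute values in increasing order: 3 < 6 < 7 < 19 < 20
Listing the original numbers in that order gives the answer.
Final answer: [3, -6, 7, 19, 20]


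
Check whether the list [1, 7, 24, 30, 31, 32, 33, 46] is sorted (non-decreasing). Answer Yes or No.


Check consecutive pairs:
  1 <= 7? True
  7 <= 24? True
  24 <= 30? True
  30 <= 31? True
  31 <= 32? True
  32 <= 33? True
  33 <= 46? True
Every consecutive pair is in order, so the list is non-decreasing.
Final answer: Yes


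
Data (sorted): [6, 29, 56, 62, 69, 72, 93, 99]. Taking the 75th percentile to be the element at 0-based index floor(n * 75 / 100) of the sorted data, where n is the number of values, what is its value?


The dataset has n = 8 elements.
Index = floor(8 * 75 / 100) = floor(600 / 100) = floor(6) = 6
Counting from index 0 in the sorted data, the element at index 6 is 93.
Final answer: 93


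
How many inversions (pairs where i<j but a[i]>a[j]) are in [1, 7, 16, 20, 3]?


For each element, count the later elements that are smaller than it:
  1 (index 0): smaller elements after it = [] -> 0
  7 (index 1): smaller elements after it = [3] -> 1
  16 (index 2): smaller elements after it = [3] -> 1
  20 (index 3): smaller elements after it = [3] -> 1
Total inversions = 0 + 1 + 1 + 1 = 3
Final answer: 3


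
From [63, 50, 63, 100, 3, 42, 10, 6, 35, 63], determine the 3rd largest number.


Sort descending: [100, 63, 63, 63, 50, 42, 35, 10, 6, 3]
The 3rd element (1-indexed) is at index 2.
Value = 63
Final answer: 63


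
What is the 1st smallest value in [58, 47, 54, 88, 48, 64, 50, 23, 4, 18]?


Sort ascending: [4, 18, 23, 47, 48, 50, 54, 58, 64, 88]
The 1st element (1-indexed) is at index 0.
Value = 4
Final answer: 4


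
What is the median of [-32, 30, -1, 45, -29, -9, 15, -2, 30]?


First, sort the list: [-32, -29, -9, -2, -1, 15, 30, 30, 45]
The list has 9 elements (odd count).
The middle index is 4 (0-based), and the element there is -1.
Final answer: -1


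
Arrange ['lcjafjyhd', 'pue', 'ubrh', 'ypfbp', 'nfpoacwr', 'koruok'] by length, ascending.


Compute lengths:
  'lcjafjyhd' has length 9
  'pue' has length 3
  'ubrh' has length 4
  'ypfbp' has length 5
  'nfpoacwr' has length 8
  'koruok' has length 6
Lengths in increasing order: 3 < 4 < 5 < 6 < 8 < 9
Listing the words in that order gives the answer.
Final answer: ['pue', 'ubrh', 'ypfbp', 'koruok', 'nfpoacwr', 'lcjafjyhd']


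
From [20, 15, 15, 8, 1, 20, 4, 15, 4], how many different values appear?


List all unique values:
Distinct values: [1, 4, 8, 15, 20]
Count = 5
Final answer: 5


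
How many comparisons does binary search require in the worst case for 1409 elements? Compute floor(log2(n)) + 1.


Binary search halves the search space each step.
Maximum comparisons = floor(log2(1409)) + 1
log2(1409) = 10.4605
floor(log2(1409)) = 10, so 10 + 1 = 11
Final answer: 11


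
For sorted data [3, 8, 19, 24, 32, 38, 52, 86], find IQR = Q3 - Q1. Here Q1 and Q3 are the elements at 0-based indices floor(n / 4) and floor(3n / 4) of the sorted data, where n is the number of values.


The data has n = 8 elements.
Q1 index = floor(8 / 4) = floor(2) = 2; Q3 index = floor(3 * 8 / 4) = floor(6) = 6
Q1 = element at index 2 = 19
Q3 = element at index 6 = 52
IQR = 52 - 19 = 33
Final answer: 33


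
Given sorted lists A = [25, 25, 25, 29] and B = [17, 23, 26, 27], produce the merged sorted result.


List A: [25, 25, 25, 29]
List B: [17, 23, 26, 27]
Repeatedly compare the front elements and take the smaller:
  25 vs 17 -> take 17
  25 vs 23 -> take 23
  25 vs 26 -> take 25
  25 vs 26 -> take 25
  25 vs 26 -> take 25
  29 vs 26 -> take 26
  29 vs 27 -> take 27
  B is exhausted; append the rest of A: [29]
Final answer: [17, 23, 25, 25, 25, 26, 27, 29]


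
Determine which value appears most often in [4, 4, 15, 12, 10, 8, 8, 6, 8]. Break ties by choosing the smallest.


Count the frequency of each value:
  4 appears 2 time(s)
  6 appears 1 time(s)
  8 appears 3 time(s)
  10 appears 1 time(s)
  12 appears 1 time(s)
  15 appears 1 time(s)
Maximum frequency is 3.
Only 8 reaches that frequency, so it is the mode.
Final answer: 8


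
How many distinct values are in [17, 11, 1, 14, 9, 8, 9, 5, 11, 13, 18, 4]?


List all unique values:
Distinct values: [1, 4, 5, 8, 9, 11, 13, 14, 17, 18]
Count = 10
Final answer: 10


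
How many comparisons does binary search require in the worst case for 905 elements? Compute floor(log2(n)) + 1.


Binary search halves the search space each step.
Maximum comparisons = floor(log2(905)) + 1
log2(905) = 9.8218
floor(log2(905)) = 9, so 9 + 1 = 10
Final answer: 10


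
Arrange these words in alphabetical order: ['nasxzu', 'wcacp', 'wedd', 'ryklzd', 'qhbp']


Compare strings character by character (the first differing letter decides):
  'nasxzu' < 'qhbp' since 'n' < 'q' at position 1
  'qhbp' < 'ryklzd' since 'q' < 'r' at position 1
  'ryklzd' < 'wcacp' since 'r' < 'w' at position 1
  'wcacp' < 'wedd' since 'c' < 'e' at position 2
Chaining these comparisons gives the alphabetical order.
Final answer: ['nasxzu', 'qhbp', 'ryklzd', 'wcacp', 'wedd']


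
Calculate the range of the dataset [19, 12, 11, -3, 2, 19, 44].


Maximum value: 44
Minimum value: -3
Range = 44 - (-3) = 47
Final answer: 47


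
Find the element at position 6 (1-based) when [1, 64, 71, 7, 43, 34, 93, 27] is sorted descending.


Sort descending: [93, 71, 64, 43, 34, 27, 7, 1]
The 6th element (1-indexed) is at index 5.
Value = 27
Final answer: 27


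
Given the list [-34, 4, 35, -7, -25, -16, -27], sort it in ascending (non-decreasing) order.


Original list: [-34, 4, 35, -7, -25, -16, -27]
Repeatedly take the smallest remaining element:
  Remaining [-34, 4, 35, -7, -25, -16, -27] -> smallest is -34
  Remaining [4, 35, -7, -25, -16, -27] -> smallest is -27
  Remaining [4, 35, -7, -25, -16] -> smallest is -25
  Remaining [4, 35, -7, -16] -> smallest is -16
  Remaining [4, 35, -7] -> smallest is -7
  Remaining [4, 35] -> smallest is 4
  Remaining [35] -> smallest is 35
Collecting the picks in order gives the sorted list.
Final answer: [-34, -27, -25, -16, -7, 4, 35]


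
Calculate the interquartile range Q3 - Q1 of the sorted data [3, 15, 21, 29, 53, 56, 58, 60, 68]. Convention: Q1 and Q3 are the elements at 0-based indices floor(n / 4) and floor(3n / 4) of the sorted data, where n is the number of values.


The data has n = 9 elements.
Q1 index = floor(9 / 4) = floor(2.25) = 2; Q3 index = floor(3 * 9 / 4) = floor(6.75) = 6
Q1 = element at index 2 = 21
Q3 = element at index 6 = 58
IQR = 58 - 21 = 37
Final answer: 37


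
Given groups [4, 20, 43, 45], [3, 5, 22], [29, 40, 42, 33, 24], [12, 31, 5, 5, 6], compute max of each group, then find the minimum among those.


Find max of each group:
  Group 1: [4, 20, 43, 45] -> max = 45
  Group 2: [3, 5, 22] -> max = 22
  Group 3: [29, 40, 42, 33, 24] -> max = 42
  Group 4: [12, 31, 5, 5, 6] -> max = 31
Maxes: [45, 22, 42, 31]
Minimum of maxes = 22
Final answer: 22


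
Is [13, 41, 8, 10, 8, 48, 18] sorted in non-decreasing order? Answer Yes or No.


Check consecutive pairs:
  13 <= 41? True
  41 <= 8? False
  8 <= 10? True
  10 <= 8? False
  8 <= 48? True
  48 <= 18? False
3 consecutive pair(s) are out of order, so the list is not sorted.
Final answer: No


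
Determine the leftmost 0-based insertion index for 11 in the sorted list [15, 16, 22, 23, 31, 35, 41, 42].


List is sorted: [15, 16, 22, 23, 31, 35, 41, 42]
We need the leftmost position where 11 can be inserted, i.e. the first index whose element is >= 11 (or the end of the list if none is).
Binary search with low=0, high=8 (0-based indices):
  low=0, high=8, mid=4: a[4]=31 >= 11, so high = 4
  low=0, high=4, mid=2: a[2]=22 >= 11, so high = 2
  low=0, high=2, mid=1: a[1]=16 >= 11, so high = 1
  low=0, high=1, mid=0: a[0]=15 >= 11, so high = 0
Now low = high = 0, so the insertion index is 0.
Final answer: 0


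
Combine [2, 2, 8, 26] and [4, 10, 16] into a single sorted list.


List A: [2, 2, 8, 26]
List B: [4, 10, 16]
Repeatedly compare the front elements and take the smaller:
  2 vs 4 -> take 2
  2 vs 4 -> take 2
  8 vs 4 -> take 4
  8 vs 10 -> take 8
  26 vs 10 -> take 10
  26 vs 16 -> take 16
  B is exhausted; append the rest of A: [26]
Final answer: [2, 2, 4, 8, 10, 16, 26]


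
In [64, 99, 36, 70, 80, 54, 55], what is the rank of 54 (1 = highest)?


Sort descending: [99, 80, 70, 64, 55, 54, 36]
Find 54 in the sorted list.
54 is at position 6.
Final answer: 6


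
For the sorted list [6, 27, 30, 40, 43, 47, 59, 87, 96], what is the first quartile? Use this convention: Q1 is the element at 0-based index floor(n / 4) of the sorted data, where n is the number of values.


The list has n = 9 elements.
Q1 index = floor(9 / 4) = floor(2.25) = 2
Counting from index 0 in the sorted data, the element at index 2 is 30.
Final answer: 30


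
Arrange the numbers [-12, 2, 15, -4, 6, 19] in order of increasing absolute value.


Compute absolute values:
  |-12| = 12
  |2| = 2
  |15| = 15
  |-4| = 4
  |6| = 6
  |19| = 19
Absolute values in increasing order: 2 < 4 < 6 < 12 < 15 < 19
Listing the original numbers in that order gives the answer.
Final answer: [2, -4, 6, -12, 15, 19]


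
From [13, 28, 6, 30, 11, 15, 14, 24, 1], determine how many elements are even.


Check each element:
  13 is odd
  28 is even
  6 is even
  30 is even
  11 is odd
  15 is odd
  14 is even
  24 is even
  1 is odd
Evens: [28, 6, 30, 14, 24]
Count of evens = 5
Final answer: 5


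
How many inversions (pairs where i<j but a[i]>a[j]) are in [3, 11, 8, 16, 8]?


For each element, count the later elements that are smaller than it:
  3 (index 0): smaller elements after it = [] -> 0
  11 (index 1): smaller elements after it = [8, 8] -> 2
  8 (index 2): smaller elements after it = [] -> 0
  16 (index 3): smaller elements after it = [8] -> 1
Total inversions = 0 + 2 + 0 + 1 = 3
Final answer: 3


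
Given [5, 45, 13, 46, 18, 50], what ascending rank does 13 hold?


Sort ascending: [5, 13, 18, 45, 46, 50]
Find 13 in the sorted list.
13 is at position 2 (1-indexed).
Final answer: 2


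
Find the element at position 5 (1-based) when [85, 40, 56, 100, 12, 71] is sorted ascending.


Sort ascending: [12, 40, 56, 71, 85, 100]
The 5th element (1-indexed) is at index 4.
Value = 85
Final answer: 85


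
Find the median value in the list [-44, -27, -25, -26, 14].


First, sort the list: [-44, -27, -26, -25, 14]
The list has 5 elements (odd count).
The middle index is 2 (0-based), and the element there is -26.
Final answer: -26


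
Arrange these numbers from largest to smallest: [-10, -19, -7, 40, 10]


Original list: [-10, -19, -7, 40, 10]
Repeatedly take the largest remaining element:
  Remaining [-10, -19, -7, 40, 10] -> largest is 40
  Remaining [-10, -19, -7, 10] -> largest is 10
  Remaining [-10, -19, -7] -> largest is -7
  Remaining [-10, -19] -> largest is -10
  Remaining [-19] -> largest is -19
Collecting the picks in order gives the descending list.
Final answer: [40, 10, -7, -10, -19]


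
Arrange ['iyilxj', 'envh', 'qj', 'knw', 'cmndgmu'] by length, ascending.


Compute lengths:
  'iyilxj' has length 6
  'envh' has length 4
  'qj' has length 2
  'knw' has length 3
  'cmndgmu' has length 7
Lengths in increasing order: 2 < 3 < 4 < 6 < 7
Listing the words in that order gives the answer.
Final answer: ['qj', 'knw', 'envh', 'iyilxj', 'cmndgmu']


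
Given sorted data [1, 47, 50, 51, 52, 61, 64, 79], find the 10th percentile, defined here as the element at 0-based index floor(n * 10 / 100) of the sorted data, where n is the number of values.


The dataset has n = 8 elements.
Index = floor(8 * 10 / 100) = floor(80 / 100) = floor(0.8) = 0
Counting from index 0 in the sorted data, the element at index 0 is 1.
Final answer: 1


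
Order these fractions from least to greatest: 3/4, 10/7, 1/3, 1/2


Convert to decimal for comparison:
  3/4 = 0.75
  10/7 = 1.4286
  1/3 = 0.3333
  1/2 = 0.5
Decimals in increasing order: 0.3333 < 0.5 < 0.75 < 1.4286
Writing each back as its fraction gives the sorted order.
Final answer: 1/3, 1/2, 3/4, 10/7


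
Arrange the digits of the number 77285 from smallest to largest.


The number 77285 has digits: 7, 7, 2, 8, 5
Sorted: 2, 5, 7, 7, 8
Joining the sorted digits gives the result.
Final answer: 25778


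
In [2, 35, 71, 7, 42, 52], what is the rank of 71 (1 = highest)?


Sort descending: [71, 52, 42, 35, 7, 2]
Find 71 in the sorted list.
71 is at position 1.
Final answer: 1


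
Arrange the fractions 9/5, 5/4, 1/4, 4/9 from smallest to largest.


Convert to decimal for comparison:
  9/5 = 1.8
  5/4 = 1.25
  1/4 = 0.25
  4/9 = 0.4444
Decimals in increasing order: 0.25 < 0.4444 < 1.25 < 1.8
Writing each back as its fraction gives the sorted order.
Final answer: 1/4, 4/9, 5/4, 9/5


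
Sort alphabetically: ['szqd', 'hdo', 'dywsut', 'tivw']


Compare strings character by character (the first differing letter decides):
  'dywsut' < 'hdo' since 'd' < 'h' at position 1
  'hdo' < 'szqd' since 'h' < 's' at position 1
  'szqd' < 'tivw' since 's' < 't' at position 1
Chaining these comparisons gives the alphabetical order.
Final answer: ['dywsut', 'hdo', 'szqd', 'tivw']


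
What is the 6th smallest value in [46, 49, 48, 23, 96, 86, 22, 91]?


Sort ascending: [22, 23, 46, 48, 49, 86, 91, 96]
The 6th element (1-indexed) is at index 5.
Value = 86
Final answer: 86


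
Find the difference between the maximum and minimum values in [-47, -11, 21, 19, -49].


Maximum value: 21
Minimum value: -49
Range = 21 - (-49) = 70
Final answer: 70


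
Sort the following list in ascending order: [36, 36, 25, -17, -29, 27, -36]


Original list: [36, 36, 25, -17, -29, 27, -36]
Repeatedly take the smallest remaining element:
  Remaining [36, 36, 25, -17, -29, 27, -36] -> smallest is -36
  Remaining [36, 36, 25, -17, -29, 27] -> smallest is -29
  Remaining [36, 36, 25, -17, 27] -> smallest is -17
  Remaining [36, 36, 25, 27] -> smallest is 25
  Remaining [36, 36, 27] -> smallest is 27
  Remaining [36, 36] -> smallest is 36
  Remaining [36] -> smallest is 36
Collecting the picks in order gives the sorted list.
Final answer: [-36, -29, -17, 25, 27, 36, 36]


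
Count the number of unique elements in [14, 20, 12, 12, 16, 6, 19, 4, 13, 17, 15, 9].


List all unique values:
Distinct values: [4, 6, 9, 12, 13, 14, 15, 16, 17, 19, 20]
Count = 11
Final answer: 11


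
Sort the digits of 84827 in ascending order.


The number 84827 has digits: 8, 4, 8, 2, 7
Sorted: 2, 4, 7, 8, 8
Joining the sorted digits gives the result.
Final answer: 24788


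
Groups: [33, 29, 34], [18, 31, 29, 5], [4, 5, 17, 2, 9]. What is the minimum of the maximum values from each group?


Find max of each group:
  Group 1: [33, 29, 34] -> max = 34
  Group 2: [18, 31, 29, 5] -> max = 31
  Group 3: [4, 5, 17, 2, 9] -> max = 17
Maxes: [34, 31, 17]
Minimum of maxes = 17
Final answer: 17


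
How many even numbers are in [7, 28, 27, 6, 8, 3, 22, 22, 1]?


Check each element:
  7 is odd
  28 is even
  27 is odd
  6 is even
  8 is even
  3 is odd
  22 is even
  22 is even
  1 is odd
Evens: [28, 6, 8, 22, 22]
Count of evens = 5
Final answer: 5


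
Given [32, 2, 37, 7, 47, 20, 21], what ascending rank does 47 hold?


Sort ascending: [2, 7, 20, 21, 32, 37, 47]
Find 47 in the sorted list.
47 is at position 7 (1-indexed).
Final answer: 7


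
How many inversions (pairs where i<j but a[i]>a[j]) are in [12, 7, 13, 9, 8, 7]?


For each element, count the later elements that are smaller than it:
  12 (index 0): smaller elements after it = [7, 9, 8, 7] -> 4
  7 (index 1): smaller elements after it = [] -> 0
  13 (index 2): smaller elements after it = [9, 8, 7] -> 3
  9 (index 3): smaller elements after it = [8, 7] -> 2
  8 (index 4): smaller elements after it = [7] -> 1
Total inversions = 4 + 0 + 3 + 2 + 1 = 10
Final answer: 10


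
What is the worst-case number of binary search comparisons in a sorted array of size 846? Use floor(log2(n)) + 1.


Binary search halves the search space each step.
Maximum comparisons = floor(log2(846)) + 1
log2(846) = 9.7245
floor(log2(846)) = 9, so 9 + 1 = 10
Final answer: 10


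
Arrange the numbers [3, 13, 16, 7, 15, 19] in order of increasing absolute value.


Compute absolute values:
  |3| = 3
  |13| = 13
  |16| = 16
  |7| = 7
  |15| = 15
  |19| = 19
Absolute values in increasing order: 3 < 7 < 13 < 15 < 16 < 19
Listing the original numbers in that order gives the answer.
Final answer: [3, 7, 13, 15, 16, 19]


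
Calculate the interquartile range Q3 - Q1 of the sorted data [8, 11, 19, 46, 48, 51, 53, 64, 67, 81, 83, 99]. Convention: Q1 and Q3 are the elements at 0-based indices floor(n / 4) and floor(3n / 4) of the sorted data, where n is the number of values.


The data has n = 12 elements.
Q1 index = floor(12 / 4) = floor(3) = 3; Q3 index = floor(3 * 12 / 4) = floor(9) = 9
Q1 = element at index 3 = 46
Q3 = element at index 9 = 81
IQR = 81 - 46 = 35
Final answer: 35


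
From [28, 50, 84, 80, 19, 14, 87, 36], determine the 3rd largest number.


Sort descending: [87, 84, 80, 50, 36, 28, 19, 14]
The 3rd element (1-indexed) is at index 2.
Value = 80
Final answer: 80


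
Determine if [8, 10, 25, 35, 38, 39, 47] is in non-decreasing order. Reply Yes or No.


Check consecutive pairs:
  8 <= 10? True
  10 <= 25? True
  25 <= 35? True
  35 <= 38? True
  38 <= 39? True
  39 <= 47? True
Every consecutive pair is in order, so the list is non-decreasing.
Final answer: Yes


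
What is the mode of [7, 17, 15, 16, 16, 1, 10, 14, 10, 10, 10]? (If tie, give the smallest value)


Count the frequency of each value:
  1 appears 1 time(s)
  7 appears 1 time(s)
  10 appears 4 time(s)
  14 appears 1 time(s)
  15 appears 1 time(s)
  16 appears 2 time(s)
  17 appears 1 time(s)
Maximum frequency is 4.
Only 10 reaches that frequency, so it is the mode.
Final answer: 10


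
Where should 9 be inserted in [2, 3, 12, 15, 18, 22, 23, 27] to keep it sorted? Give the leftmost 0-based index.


List is sorted: [2, 3, 12, 15, 18, 22, 23, 27]
We need the leftmost position where 9 can be inserted, i.e. the first index whose element is >= 9 (or the end of the list if none is).
Binary search with low=0, high=8 (0-based indices):
  low=0, high=8, mid=4: a[4]=18 >= 9, so high = 4
  low=0, high=4, mid=2: a[2]=12 >= 9, so high = 2
  low=0, high=2, mid=1: a[1]=3 < 9, so low = 2
Now low = high = 2, so the insertion index is 2.
Final answer: 2
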